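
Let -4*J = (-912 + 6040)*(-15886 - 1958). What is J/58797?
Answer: 7625336/19599 ≈ 389.07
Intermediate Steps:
J = 22876008 (J = -(-912 + 6040)*(-15886 - 1958)/4 = -1282*(-17844) = -¼*(-91504032) = 22876008)
J/58797 = 22876008/58797 = 22876008*(1/58797) = 7625336/19599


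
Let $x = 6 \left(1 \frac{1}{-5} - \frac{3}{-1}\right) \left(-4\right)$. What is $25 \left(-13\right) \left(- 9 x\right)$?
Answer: $-196560$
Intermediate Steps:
$x = - \frac{336}{5}$ ($x = 6 \left(1 \left(- \frac{1}{5}\right) - -3\right) \left(-4\right) = 6 \left(- \frac{1}{5} + 3\right) \left(-4\right) = 6 \cdot \frac{14}{5} \left(-4\right) = \frac{84}{5} \left(-4\right) = - \frac{336}{5} \approx -67.2$)
$25 \left(-13\right) \left(- 9 x\right) = 25 \left(-13\right) \left(\left(-9\right) \left(- \frac{336}{5}\right)\right) = \left(-325\right) \frac{3024}{5} = -196560$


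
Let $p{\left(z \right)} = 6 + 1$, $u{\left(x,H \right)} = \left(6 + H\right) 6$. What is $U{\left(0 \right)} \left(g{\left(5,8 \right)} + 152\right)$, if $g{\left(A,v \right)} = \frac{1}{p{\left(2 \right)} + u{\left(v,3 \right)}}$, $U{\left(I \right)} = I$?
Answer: $0$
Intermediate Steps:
$u{\left(x,H \right)} = 36 + 6 H$
$p{\left(z \right)} = 7$
$g{\left(A,v \right)} = \frac{1}{61}$ ($g{\left(A,v \right)} = \frac{1}{7 + \left(36 + 6 \cdot 3\right)} = \frac{1}{7 + \left(36 + 18\right)} = \frac{1}{7 + 54} = \frac{1}{61}$)
$U{\left(0 \right)} \left(g{\left(5,8 \right)} + 152\right) = 0 \left(\frac{1}{61} + 152\right) = 0 \cdot \frac{9273}{61} = 0$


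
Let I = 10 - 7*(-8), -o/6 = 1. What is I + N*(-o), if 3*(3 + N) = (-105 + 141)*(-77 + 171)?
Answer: 6816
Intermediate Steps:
o = -6 (o = -6*1 = -6)
N = 1125 (N = -3 + ((-105 + 141)*(-77 + 171))/3 = -3 + (36*94)/3 = -3 + (1/3)*3384 = -3 + 1128 = 1125)
I = 66 (I = 10 + 56 = 66)
I + N*(-o) = 66 + 1125*(-1*(-6)) = 66 + 1125*6 = 66 + 6750 = 6816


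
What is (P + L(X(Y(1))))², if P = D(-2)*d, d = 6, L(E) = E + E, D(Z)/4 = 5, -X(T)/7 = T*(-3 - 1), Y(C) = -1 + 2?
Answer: 30976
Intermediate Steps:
Y(C) = 1
X(T) = 28*T (X(T) = -7*T*(-3 - 1) = -7*T*(-4) = -(-28)*T = 28*T)
D(Z) = 20 (D(Z) = 4*5 = 20)
L(E) = 2*E
P = 120 (P = 20*6 = 120)
(P + L(X(Y(1))))² = (120 + 2*(28*1))² = (120 + 2*28)² = (120 + 56)² = 176² = 30976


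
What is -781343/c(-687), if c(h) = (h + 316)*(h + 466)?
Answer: -781343/81991 ≈ -9.5296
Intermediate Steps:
c(h) = (316 + h)*(466 + h)
-781343/c(-687) = -781343/(147256 + (-687)² + 782*(-687)) = -781343/(147256 + 471969 - 537234) = -781343/81991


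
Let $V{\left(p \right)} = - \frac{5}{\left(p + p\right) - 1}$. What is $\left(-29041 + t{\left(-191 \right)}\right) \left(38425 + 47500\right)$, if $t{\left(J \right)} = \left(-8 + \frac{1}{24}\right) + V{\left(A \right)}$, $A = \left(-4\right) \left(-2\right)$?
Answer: $- \frac{59905449275}{24} \approx -2.4961 \cdot 10^{9}$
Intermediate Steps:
$A = 8$
$V{\left(p \right)} = - \frac{5}{-1 + 2 p}$ ($V{\left(p \right)} = - \frac{5}{2 p - 1} = - \frac{5}{-1 + 2 p}$)
$t{\left(J \right)} = - \frac{199}{24}$ ($t{\left(J \right)} = \left(-8 + \frac{1}{24}\right) - \frac{5}{-1 + 2 \cdot 8} = \left(-8 + \frac{1}{24}\right) - \frac{5}{-1 + 16} = - \frac{191}{24} - \frac{5}{15} = - \frac{191}{24} - \frac{1}{3} = - \frac{199}{24}$)
$\left(-29041 + t{\left(-191 \right)}\right) \left(38425 + 47500\right) = \left(-29041 - \frac{199}{24}\right) \left(38425 + 47500\right) = \left(- \frac{697183}{24}\right) 85925 = - \frac{59905449275}{24}$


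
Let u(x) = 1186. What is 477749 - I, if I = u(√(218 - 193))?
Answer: 476563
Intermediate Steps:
I = 1186
477749 - I = 477749 - 1*1186 = 477749 - 1186 = 476563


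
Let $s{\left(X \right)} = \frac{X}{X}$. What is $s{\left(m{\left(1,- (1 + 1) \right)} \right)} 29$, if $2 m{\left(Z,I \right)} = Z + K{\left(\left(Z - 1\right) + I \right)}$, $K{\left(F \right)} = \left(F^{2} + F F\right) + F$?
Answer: $29$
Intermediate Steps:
$K{\left(F \right)} = F + 2 F^{2}$ ($K{\left(F \right)} = \left(F^{2} + F^{2}\right) + F = 2 F^{2} + F = F + 2 F^{2}$)
$m{\left(Z,I \right)} = \frac{Z}{2} + \frac{\left(-1 + I + Z\right) \left(-1 + 2 I + 2 Z\right)}{2}$ ($m{\left(Z,I \right)} = \frac{Z + \left(\left(Z - 1\right) + I\right) \left(1 + 2 \left(\left(Z - 1\right) + I\right)\right)}{2} = \frac{Z + \left(\left(-1 + Z\right) + I\right) \left(1 + 2 \left(\left(-1 + Z\right) + I\right)\right)}{2} = \frac{Z + \left(-1 + I + Z\right) \left(1 + 2 \left(-1 + I + Z\right)\right)}{2} = \frac{Z + \left(-1 + I + Z\right) \left(1 + \left(-2 + 2 I + 2 Z\right)\right)}{2} = \frac{Z + \left(-1 + I + Z\right) \left(-1 + 2 I + 2 Z\right)}{2} = \frac{Z}{2} + \frac{\left(-1 + I + Z\right) \left(-1 + 2 I + 2 Z\right)}{2}$)
$s{\left(X \right)} = 1$
$s{\left(m{\left(1,- (1 + 1) \right)} \right)} 29 = 1 \cdot 29 = 29$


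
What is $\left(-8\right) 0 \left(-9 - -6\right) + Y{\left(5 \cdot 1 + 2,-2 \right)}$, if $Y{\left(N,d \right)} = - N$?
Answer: $-7$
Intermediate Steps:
$\left(-8\right) 0 \left(-9 - -6\right) + Y{\left(5 \cdot 1 + 2,-2 \right)} = \left(-8\right) 0 \left(-9 - -6\right) - \left(5 \cdot 1 + 2\right) = 0 \left(-9 + 6\right) - \left(5 + 2\right) = 0 \left(-3\right) - 7 = 0 - 7 = -7$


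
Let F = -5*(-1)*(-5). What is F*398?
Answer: -9950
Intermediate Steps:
F = -25 (F = 5*(-5) = -25)
F*398 = -25*398 = -9950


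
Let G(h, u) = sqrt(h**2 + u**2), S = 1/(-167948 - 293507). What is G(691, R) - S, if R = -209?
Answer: 1/461455 + sqrt(521162) ≈ 721.92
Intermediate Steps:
S = -1/461455 (S = 1/(-461455) = -1/461455 ≈ -2.1671e-6)
G(691, R) - S = sqrt(691**2 + (-209)**2) - 1*(-1/461455) = sqrt(477481 + 43681) + 1/461455 = sqrt(521162) + 1/461455 = 1/461455 + sqrt(521162)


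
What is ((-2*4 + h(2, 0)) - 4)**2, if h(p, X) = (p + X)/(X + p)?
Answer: 121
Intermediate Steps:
h(p, X) = 1 (h(p, X) = (X + p)/(X + p) = 1)
((-2*4 + h(2, 0)) - 4)**2 = ((-2*4 + 1) - 4)**2 = ((-8 + 1) - 4)**2 = (-7 - 4)**2 = (-11)**2 = 121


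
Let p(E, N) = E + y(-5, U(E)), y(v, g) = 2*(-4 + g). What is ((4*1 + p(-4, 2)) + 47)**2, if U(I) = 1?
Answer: 1681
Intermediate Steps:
y(v, g) = -8 + 2*g
p(E, N) = -6 + E (p(E, N) = E + (-8 + 2*1) = E + (-8 + 2) = E - 6 = -6 + E)
((4*1 + p(-4, 2)) + 47)**2 = ((4*1 + (-6 - 4)) + 47)**2 = ((4 - 10) + 47)**2 = (-6 + 47)**2 = 41**2 = 1681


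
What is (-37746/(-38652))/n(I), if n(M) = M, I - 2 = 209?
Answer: 6291/1359262 ≈ 0.0046282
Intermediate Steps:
I = 211 (I = 2 + 209 = 211)
(-37746/(-38652))/n(I) = -37746/(-38652)/211 = -37746*(-1/38652)*(1/211) = (6291/6442)*(1/211) = 6291/1359262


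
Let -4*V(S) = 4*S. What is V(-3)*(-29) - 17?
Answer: -104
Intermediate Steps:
V(S) = -S
V(-3)*(-29) - 17 = -1*(-3)*(-29) - 17 = 3*(-29) - 17 = -87 - 17 = -104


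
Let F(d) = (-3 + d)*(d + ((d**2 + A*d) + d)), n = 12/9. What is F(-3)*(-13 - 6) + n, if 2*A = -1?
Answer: 1543/3 ≈ 514.33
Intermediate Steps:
A = -1/2 (A = (1/2)*(-1) = -1/2 ≈ -0.50000)
n = 4/3 (n = 12*(1/9) = 4/3 ≈ 1.3333)
F(d) = (-3 + d)*(d**2 + 3*d/2) (F(d) = (-3 + d)*(d + ((d**2 - d/2) + d)) = (-3 + d)*(d + (d**2 + d/2)) = (-3 + d)*(d**2 + 3*d/2))
F(-3)*(-13 - 6) + n = ((1/2)*(-3)*(-9 - 3*(-3) + 2*(-3)**2))*(-13 - 6) + 4/3 = ((1/2)*(-3)*(-9 + 9 + 2*9))*(-19) + 4/3 = ((1/2)*(-3)*(-9 + 9 + 18))*(-19) + 4/3 = ((1/2)*(-3)*18)*(-19) + 4/3 = -27*(-19) + 4/3 = 513 + 4/3 = 1543/3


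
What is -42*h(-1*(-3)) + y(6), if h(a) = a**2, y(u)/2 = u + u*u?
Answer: -294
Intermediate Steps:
y(u) = 2*u + 2*u**2 (y(u) = 2*(u + u*u) = 2*(u + u**2) = 2*u + 2*u**2)
-42*h(-1*(-3)) + y(6) = -42*(-1*(-3))**2 + 2*6*(1 + 6) = -42*3**2 + 2*6*7 = -42*9 + 84 = -378 + 84 = -294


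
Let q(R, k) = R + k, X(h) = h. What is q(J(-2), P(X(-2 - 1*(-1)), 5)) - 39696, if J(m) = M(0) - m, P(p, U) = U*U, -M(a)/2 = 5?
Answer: -39679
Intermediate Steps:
M(a) = -10 (M(a) = -2*5 = -10)
P(p, U) = U²
J(m) = -10 - m
q(J(-2), P(X(-2 - 1*(-1)), 5)) - 39696 = ((-10 - 1*(-2)) + 5²) - 39696 = ((-10 + 2) + 25) - 39696 = (-8 + 25) - 39696 = 17 - 39696 = -39679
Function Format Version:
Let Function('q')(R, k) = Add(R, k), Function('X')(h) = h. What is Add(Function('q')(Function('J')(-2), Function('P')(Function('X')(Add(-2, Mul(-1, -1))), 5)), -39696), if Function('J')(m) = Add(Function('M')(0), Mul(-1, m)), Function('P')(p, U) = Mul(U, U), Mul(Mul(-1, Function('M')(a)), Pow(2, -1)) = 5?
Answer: -39679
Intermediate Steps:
Function('M')(a) = -10 (Function('M')(a) = Mul(-2, 5) = -10)
Function('P')(p, U) = Pow(U, 2)
Function('J')(m) = Add(-10, Mul(-1, m))
Add(Function('q')(Function('J')(-2), Function('P')(Function('X')(Add(-2, Mul(-1, -1))), 5)), -39696) = Add(Add(Add(-10, Mul(-1, -2)), Pow(5, 2)), -39696) = Add(Add(Add(-10, 2), 25), -39696) = Add(Add(-8, 25), -39696) = Add(17, -39696) = -39679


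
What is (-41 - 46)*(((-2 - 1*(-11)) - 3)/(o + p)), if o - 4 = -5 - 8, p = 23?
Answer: -261/7 ≈ -37.286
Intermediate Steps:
o = -9 (o = 4 + (-5 - 8) = 4 - 13 = -9)
(-41 - 46)*(((-2 - 1*(-11)) - 3)/(o + p)) = (-41 - 46)*(((-2 - 1*(-11)) - 3)/(-9 + 23)) = -87*((-2 + 11) - 3)/14 = -87*(9 - 3)/14 = -522/14 = -87*3/7 = -261/7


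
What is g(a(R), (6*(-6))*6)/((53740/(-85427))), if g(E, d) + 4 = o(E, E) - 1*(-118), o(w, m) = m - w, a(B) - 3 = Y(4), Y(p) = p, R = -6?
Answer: -4869339/26870 ≈ -181.22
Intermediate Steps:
a(B) = 7 (a(B) = 3 + 4 = 7)
g(E, d) = 114 (g(E, d) = -4 + ((E - E) - 1*(-118)) = -4 + (0 + 118) = -4 + 118 = 114)
g(a(R), (6*(-6))*6)/((53740/(-85427))) = 114/((53740/(-85427))) = 114/((53740*(-1/85427))) = 114/(-53740/85427) = 114*(-85427/53740) = -4869339/26870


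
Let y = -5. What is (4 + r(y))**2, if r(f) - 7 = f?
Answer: 36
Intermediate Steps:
r(f) = 7 + f
(4 + r(y))**2 = (4 + (7 - 5))**2 = (4 + 2)**2 = 6**2 = 36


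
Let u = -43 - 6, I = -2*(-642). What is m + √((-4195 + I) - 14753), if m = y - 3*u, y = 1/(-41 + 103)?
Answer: 9115/62 + 16*I*√69 ≈ 147.02 + 132.91*I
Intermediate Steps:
I = 1284
u = -49
y = 1/62 ≈ 0.016129
m = 9115/62 (m = 1/62 - 3*(-49) = 1/62 + 147 = 9115/62 ≈ 147.02)
m + √((-4195 + I) - 14753) = 9115/62 + √((-4195 + 1284) - 14753) = 9115/62 + √(-2911 - 14753) = 9115/62 + √(-17664) = 9115/62 + 16*I*√69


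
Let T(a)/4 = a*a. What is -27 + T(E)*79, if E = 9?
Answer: 25569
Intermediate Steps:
T(a) = 4*a**2 (T(a) = 4*(a*a) = 4*a**2)
-27 + T(E)*79 = -27 + (4*9**2)*79 = -27 + (4*81)*79 = -27 + 324*79 = -27 + 25596 = 25569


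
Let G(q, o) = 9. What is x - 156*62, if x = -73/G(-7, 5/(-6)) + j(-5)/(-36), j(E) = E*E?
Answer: -348509/36 ≈ -9680.8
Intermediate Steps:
j(E) = E²
x = -317/36 (x = -73/9 + (-5)²/(-36) = -73*⅑ + 25*(-1/36) = -73/9 - 25/36 = -317/36 ≈ -8.8056)
x - 156*62 = -317/36 - 156*62 = -317/36 - 9672 = -348509/36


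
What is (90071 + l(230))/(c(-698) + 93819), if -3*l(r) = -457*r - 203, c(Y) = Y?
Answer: 375526/279363 ≈ 1.3442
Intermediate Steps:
l(r) = 203/3 + 457*r/3 (l(r) = -(-457*r - 203)/3 = -(-203 - 457*r)/3 = 203/3 + 457*r/3)
(90071 + l(230))/(c(-698) + 93819) = (90071 + (203/3 + (457/3)*230))/(-698 + 93819) = (90071 + (203/3 + 105110/3))/93121 = (90071 + 105313/3)*(1/93121) = (375526/3)*(1/93121) = 375526/279363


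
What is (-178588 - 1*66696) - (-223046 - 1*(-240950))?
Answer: -263188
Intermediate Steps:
(-178588 - 1*66696) - (-223046 - 1*(-240950)) = (-178588 - 66696) - (-223046 + 240950) = -245284 - 1*17904 = -245284 - 17904 = -263188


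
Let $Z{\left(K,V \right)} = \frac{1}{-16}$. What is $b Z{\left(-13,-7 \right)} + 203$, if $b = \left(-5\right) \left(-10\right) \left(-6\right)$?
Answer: $\frac{887}{4} \approx 221.75$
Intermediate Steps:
$Z{\left(K,V \right)} = - \frac{1}{16}$
$b = -300$ ($b = 50 \left(-6\right) = -300$)
$b Z{\left(-13,-7 \right)} + 203 = \left(-300\right) \left(- \frac{1}{16}\right) + 203 = \frac{75}{4} + 203 = \frac{887}{4}$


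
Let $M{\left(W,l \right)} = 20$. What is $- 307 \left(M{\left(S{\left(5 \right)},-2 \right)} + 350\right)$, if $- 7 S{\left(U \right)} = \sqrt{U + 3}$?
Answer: $-113590$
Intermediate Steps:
$S{\left(U \right)} = - \frac{\sqrt{3 + U}}{7}$ ($S{\left(U \right)} = - \frac{\sqrt{U + 3}}{7} = - \frac{\sqrt{3 + U}}{7}$)
$- 307 \left(M{\left(S{\left(5 \right)},-2 \right)} + 350\right) = - 307 \left(20 + 350\right) = \left(-307\right) 370 = -113590$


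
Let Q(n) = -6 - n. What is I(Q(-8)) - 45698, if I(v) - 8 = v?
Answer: -45688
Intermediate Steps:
I(v) = 8 + v
I(Q(-8)) - 45698 = (8 + (-6 - 1*(-8))) - 45698 = (8 + (-6 + 8)) - 45698 = (8 + 2) - 45698 = 10 - 45698 = -45688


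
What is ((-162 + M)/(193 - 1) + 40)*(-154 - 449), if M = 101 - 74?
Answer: -1516545/64 ≈ -23696.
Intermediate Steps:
M = 27
((-162 + M)/(193 - 1) + 40)*(-154 - 449) = ((-162 + 27)/(193 - 1) + 40)*(-154 - 449) = (-135/192 + 40)*(-603) = (-135*1/192 + 40)*(-603) = (-45/64 + 40)*(-603) = (2515/64)*(-603) = -1516545/64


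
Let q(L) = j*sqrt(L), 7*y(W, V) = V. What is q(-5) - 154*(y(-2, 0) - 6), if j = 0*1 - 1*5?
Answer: 924 - 5*I*sqrt(5) ≈ 924.0 - 11.18*I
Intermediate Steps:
y(W, V) = V/7
j = -5 (j = 0 - 5 = -5)
q(L) = -5*sqrt(L)
q(-5) - 154*(y(-2, 0) - 6) = -5*I*sqrt(5) - 154*((1/7)*0 - 6) = -5*I*sqrt(5) - 154*(0 - 6) = -5*I*sqrt(5) - 154*(-6) = -5*I*sqrt(5) + 924 = 924 - 5*I*sqrt(5)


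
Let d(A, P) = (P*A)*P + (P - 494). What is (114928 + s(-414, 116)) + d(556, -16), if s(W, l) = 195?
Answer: 256949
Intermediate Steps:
d(A, P) = -494 + P + A*P² (d(A, P) = (A*P)*P + (-494 + P) = A*P² + (-494 + P) = -494 + P + A*P²)
(114928 + s(-414, 116)) + d(556, -16) = (114928 + 195) + (-494 - 16 + 556*(-16)²) = 115123 + (-494 - 16 + 556*256) = 115123 + (-494 - 16 + 142336) = 115123 + 141826 = 256949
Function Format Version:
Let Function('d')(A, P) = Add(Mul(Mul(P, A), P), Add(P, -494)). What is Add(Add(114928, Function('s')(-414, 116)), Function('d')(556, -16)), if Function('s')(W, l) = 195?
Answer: 256949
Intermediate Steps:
Function('d')(A, P) = Add(-494, P, Mul(A, Pow(P, 2))) (Function('d')(A, P) = Add(Mul(Mul(A, P), P), Add(-494, P)) = Add(Mul(A, Pow(P, 2)), Add(-494, P)) = Add(-494, P, Mul(A, Pow(P, 2))))
Add(Add(114928, Function('s')(-414, 116)), Function('d')(556, -16)) = Add(Add(114928, 195), Add(-494, -16, Mul(556, Pow(-16, 2)))) = Add(115123, Add(-494, -16, Mul(556, 256))) = Add(115123, Add(-494, -16, 142336)) = Add(115123, 141826) = 256949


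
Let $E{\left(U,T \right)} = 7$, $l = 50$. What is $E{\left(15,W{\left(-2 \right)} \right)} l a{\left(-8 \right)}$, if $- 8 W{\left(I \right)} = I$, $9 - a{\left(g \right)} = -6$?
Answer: $5250$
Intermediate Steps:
$a{\left(g \right)} = 15$ ($a{\left(g \right)} = 9 - -6 = 9 + 6 = 15$)
$W{\left(I \right)} = - \frac{I}{8}$
$E{\left(15,W{\left(-2 \right)} \right)} l a{\left(-8 \right)} = 7 \cdot 50 \cdot 15 = 350 \cdot 15 = 5250$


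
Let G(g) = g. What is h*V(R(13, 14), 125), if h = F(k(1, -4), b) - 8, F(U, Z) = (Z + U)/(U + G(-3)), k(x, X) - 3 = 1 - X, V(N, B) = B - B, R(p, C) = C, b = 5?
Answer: 0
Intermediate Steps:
V(N, B) = 0
k(x, X) = 4 - X (k(x, X) = 3 + (1 - X) = 4 - X)
F(U, Z) = (U + Z)/(-3 + U) (F(U, Z) = (Z + U)/(U - 3) = (U + Z)/(-3 + U))
h = -27/5 (h = ((4 - 1*(-4)) + 5)/(-3 + (4 - 1*(-4))) - 8 = ((4 + 4) + 5)/(-3 + (4 + 4)) - 8 = (8 + 5)/(-3 + 8) - 8 = 13/5 - 8 = -27/5 ≈ -5.4000)
h*V(R(13, 14), 125) = -27/5*0 = 0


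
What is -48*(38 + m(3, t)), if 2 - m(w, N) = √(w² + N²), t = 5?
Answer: -1920 + 48*√34 ≈ -1640.1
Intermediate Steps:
m(w, N) = 2 - √(N² + w²) (m(w, N) = 2 - √(w² + N²) = 2 - √(N² + w²))
-48*(38 + m(3, t)) = -48*(38 + (2 - √(5² + 3²))) = -48*(38 + (2 - √(25 + 9))) = -48*(38 + (2 - √34)) = -48*(40 - √34) = -1920 + 48*√34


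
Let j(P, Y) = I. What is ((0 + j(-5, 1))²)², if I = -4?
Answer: 256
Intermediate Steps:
j(P, Y) = -4
((0 + j(-5, 1))²)² = ((0 - 4)²)² = ((-4)²)² = 16² = 256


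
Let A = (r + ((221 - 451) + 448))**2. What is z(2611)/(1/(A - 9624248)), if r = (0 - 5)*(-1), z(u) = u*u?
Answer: -65272569443599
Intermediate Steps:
z(u) = u**2
r = 5 (r = -5*(-1) = 5)
A = 49729 (A = (5 + ((221 - 451) + 448))**2 = (5 + (-230 + 448))**2 = (5 + 218)**2 = 223**2 = 49729)
z(2611)/(1/(A - 9624248)) = 2611**2/(1/(49729 - 9624248)) = 6817321/(1/(-9574519)) = 6817321/(-1/9574519) = 6817321*(-9574519) = -65272569443599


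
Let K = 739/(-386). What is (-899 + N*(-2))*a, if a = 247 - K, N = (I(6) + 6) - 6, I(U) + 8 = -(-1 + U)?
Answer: -83878713/386 ≈ -2.1730e+5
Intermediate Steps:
K = -739/386 (K = 739*(-1/386) = -739/386 ≈ -1.9145)
I(U) = -7 - U (I(U) = -8 - (-1 + U) = -8 + (1 - U) = -7 - U)
N = -13 (N = ((-7 - 1*6) + 6) - 6 = ((-7 - 6) + 6) - 6 = (-13 + 6) - 6 = -7 - 6 = -13)
a = 96081/386 (a = 247 - 1*(-739/386) = 247 + 739/386 = 96081/386 ≈ 248.91)
(-899 + N*(-2))*a = (-899 - 13*(-2))*(96081/386) = (-899 + 26)*(96081/386) = -873*96081/386 = -83878713/386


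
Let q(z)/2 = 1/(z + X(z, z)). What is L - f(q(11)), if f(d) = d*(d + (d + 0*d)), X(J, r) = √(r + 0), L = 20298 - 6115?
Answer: 3900301/275 + 4*√11/275 ≈ 14183.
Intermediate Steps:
L = 14183
X(J, r) = √r
q(z) = 2/(z + √z)
f(d) = 2*d² (f(d) = d*(d + (d + 0)) = d*(d + d) = d*(2*d) = 2*d²)
L - f(q(11)) = 14183 - 2*(2/(11 + √11))² = 14183 - 2*4/(11 + √11)² = 14183 - 8/(11 + √11)²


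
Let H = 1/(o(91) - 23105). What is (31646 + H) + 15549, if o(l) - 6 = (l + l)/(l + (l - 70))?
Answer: 8720644897/184779 ≈ 47195.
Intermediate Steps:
o(l) = 6 + 2*l/(-70 + 2*l) (o(l) = 6 + (l + l)/(l + (l - 70)) = 6 + (2*l)/(l + (-70 + l)) = 6 + (2*l)/(-70 + 2*l) = 6 + 2*l/(-70 + 2*l))
H = -8/184779 (H = 1/(7*(-30 + 91)/(-35 + 91) - 23105) = 1/(7*61/56 - 23105) = 1/(7*(1/56)*61 - 23105) = 1/(61/8 - 23105) = 1/(-184779/8) = -8/184779 ≈ -4.3295e-5)
(31646 + H) + 15549 = (31646 - 8/184779) + 15549 = 5847516226/184779 + 15549 = 8720644897/184779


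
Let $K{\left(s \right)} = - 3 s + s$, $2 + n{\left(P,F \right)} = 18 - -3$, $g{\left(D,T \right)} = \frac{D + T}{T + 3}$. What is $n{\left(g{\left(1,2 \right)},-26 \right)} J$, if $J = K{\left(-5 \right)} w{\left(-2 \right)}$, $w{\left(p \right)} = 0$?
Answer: $0$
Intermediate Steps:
$g{\left(D,T \right)} = \frac{D + T}{3 + T}$
$n{\left(P,F \right)} = 19$ ($n{\left(P,F \right)} = -2 + \left(18 - -3\right) = -2 + \left(18 + 3\right) = -2 + 21 = 19$)
$K{\left(s \right)} = - 2 s$
$J = 0$ ($J = \left(-2\right) \left(-5\right) 0 = 10 \cdot 0 = 0$)
$n{\left(g{\left(1,2 \right)},-26 \right)} J = 19 \cdot 0 = 0$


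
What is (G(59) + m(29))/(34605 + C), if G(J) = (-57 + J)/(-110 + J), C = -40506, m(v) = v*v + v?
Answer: -44368/300951 ≈ -0.14743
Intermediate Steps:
m(v) = v + v² (m(v) = v² + v = v + v²)
G(J) = (-57 + J)/(-110 + J)
(G(59) + m(29))/(34605 + C) = ((-57 + 59)/(-110 + 59) + 29*(1 + 29))/(34605 - 40506) = (2/(-51) + 29*30)/(-5901) = (-1/51*2 + 870)*(-1/5901) = (-2/51 + 870)*(-1/5901) = (44368/51)*(-1/5901) = -44368/300951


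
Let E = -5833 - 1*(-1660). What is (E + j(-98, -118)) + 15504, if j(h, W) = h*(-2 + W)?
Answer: 23091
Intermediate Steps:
E = -4173 (E = -5833 + 1660 = -4173)
(E + j(-98, -118)) + 15504 = (-4173 - 98*(-2 - 118)) + 15504 = (-4173 - 98*(-120)) + 15504 = (-4173 + 11760) + 15504 = 7587 + 15504 = 23091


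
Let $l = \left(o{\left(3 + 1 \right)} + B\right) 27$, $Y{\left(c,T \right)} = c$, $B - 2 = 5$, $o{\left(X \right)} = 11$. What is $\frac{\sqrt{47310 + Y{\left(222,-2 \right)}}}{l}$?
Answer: $\frac{\sqrt{11883}}{243} \approx 0.4486$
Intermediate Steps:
$B = 7$ ($B = 2 + 5 = 7$)
$l = 486$ ($l = \left(11 + 7\right) 27 = 18 \cdot 27 = 486$)
$\frac{\sqrt{47310 + Y{\left(222,-2 \right)}}}{l} = \frac{\sqrt{47310 + 222}}{486} = \sqrt{47532} \cdot \frac{1}{486} = 2 \sqrt{11883} \cdot \frac{1}{486} = \frac{\sqrt{11883}}{243}$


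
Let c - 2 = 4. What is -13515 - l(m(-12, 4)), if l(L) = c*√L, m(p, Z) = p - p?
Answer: -13515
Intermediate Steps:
c = 6 (c = 2 + 4 = 6)
m(p, Z) = 0
l(L) = 6*√L
-13515 - l(m(-12, 4)) = -13515 - 6*√0 = -13515 - 6*0 = -13515 - 1*0 = -13515 + 0 = -13515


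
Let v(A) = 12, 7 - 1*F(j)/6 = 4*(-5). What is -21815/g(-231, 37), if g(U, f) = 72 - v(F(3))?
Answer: -4363/12 ≈ -363.58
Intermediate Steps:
F(j) = 162 (F(j) = 42 - 24*(-5) = 42 - 6*(-20) = 42 + 120 = 162)
g(U, f) = 60 (g(U, f) = 72 - 1*12 = 72 - 12 = 60)
-21815/g(-231, 37) = -21815/60 = -21815*1/60 = -4363/12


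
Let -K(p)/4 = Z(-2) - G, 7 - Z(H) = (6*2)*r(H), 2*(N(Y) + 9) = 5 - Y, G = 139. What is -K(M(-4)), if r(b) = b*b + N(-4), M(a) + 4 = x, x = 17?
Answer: -504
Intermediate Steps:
N(Y) = -13/2 - Y/2 (N(Y) = -9 + (5 - Y)/2 = -9 + (5/2 - Y/2) = -13/2 - Y/2)
M(a) = 13 (M(a) = -4 + 17 = 13)
r(b) = -9/2 + b**2 (r(b) = b*b + (-13/2 - 1/2*(-4)) = b**2 + (-13/2 + 2) = b**2 - 9/2 = -9/2 + b**2)
Z(H) = 61 - 12*H**2 (Z(H) = 7 - 6*2*(-9/2 + H**2) = 7 - 12*(-9/2 + H**2) = 7 - (-54 + 12*H**2) = 7 + (54 - 12*H**2) = 61 - 12*H**2)
K(p) = 504 (K(p) = -4*((61 - 12*(-2)**2) - 1*139) = -4*((61 - 12*4) - 139) = -4*((61 - 48) - 139) = -4*(13 - 139) = -4*(-126) = 504)
-K(M(-4)) = -1*504 = -504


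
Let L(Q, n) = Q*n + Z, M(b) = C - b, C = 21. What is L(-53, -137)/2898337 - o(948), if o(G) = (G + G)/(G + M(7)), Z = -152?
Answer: -211092619/107238469 ≈ -1.9684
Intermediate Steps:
M(b) = 21 - b
o(G) = 2*G/(14 + G) (o(G) = (G + G)/(G + (21 - 1*7)) = (2*G)/(G + (21 - 7)) = (2*G)/(G + 14) = (2*G)/(14 + G) = 2*G/(14 + G))
L(Q, n) = -152 + Q*n (L(Q, n) = Q*n - 152 = -152 + Q*n)
L(-53, -137)/2898337 - o(948) = (-152 - 53*(-137))/2898337 - 2*948/(14 + 948) = (-152 + 7261)*(1/2898337) - 2*948/962 = 7109*(1/2898337) - 2*948/962 = 7109/2898337 - 1*948/481 = 7109/2898337 - 948/481 = -211092619/107238469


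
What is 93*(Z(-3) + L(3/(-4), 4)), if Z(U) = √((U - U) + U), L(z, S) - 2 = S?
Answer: 558 + 93*I*√3 ≈ 558.0 + 161.08*I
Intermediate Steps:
L(z, S) = 2 + S
Z(U) = √U (Z(U) = √(0 + U) = √U)
93*(Z(-3) + L(3/(-4), 4)) = 93*(√(-3) + (2 + 4)) = 93*(I*√3 + 6) = 93*(6 + I*√3) = 558 + 93*I*√3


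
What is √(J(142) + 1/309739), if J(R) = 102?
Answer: √9785701618081/309739 ≈ 10.100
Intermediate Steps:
√(J(142) + 1/309739) = √(102 + 1/309739) = √(31593379/309739) = √9785701618081/309739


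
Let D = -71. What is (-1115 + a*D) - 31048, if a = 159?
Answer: -43452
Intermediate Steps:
(-1115 + a*D) - 31048 = (-1115 + 159*(-71)) - 31048 = (-1115 - 11289) - 31048 = -12404 - 31048 = -43452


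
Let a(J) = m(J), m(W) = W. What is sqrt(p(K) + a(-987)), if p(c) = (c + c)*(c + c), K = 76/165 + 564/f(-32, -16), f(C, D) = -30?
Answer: sqrt(9755629)/165 ≈ 18.930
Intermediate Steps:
a(J) = J
K = -3026/165 (K = 76/165 + 564/(-30) = 76*(1/165) + 564*(-1/30) = 76/165 - 94/5 = -3026/165 ≈ -18.339)
p(c) = 4*c**2 (p(c) = (2*c)*(2*c) = 4*c**2)
sqrt(p(K) + a(-987)) = sqrt(4*(-3026/165)**2 - 987) = sqrt(4*(9156676/27225) - 987) = sqrt(36626704/27225 - 987) = sqrt(9755629/27225) = sqrt(9755629)/165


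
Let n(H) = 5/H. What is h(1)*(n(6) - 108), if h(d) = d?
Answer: -643/6 ≈ -107.17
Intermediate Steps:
h(1)*(n(6) - 108) = 1*(5/6 - 108) = 1*(-643/6) = -643/6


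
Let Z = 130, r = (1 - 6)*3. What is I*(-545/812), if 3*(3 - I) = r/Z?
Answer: -43055/21112 ≈ -2.0394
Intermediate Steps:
r = -15 (r = -5*3 = -15)
I = 79/26 (I = 3 - (-5)/130 = 3 - ⅓*(-3/26) = 3 + 1/26 = 79/26 ≈ 3.0385)
I*(-545/812) = 79*(-545/812)/26 = 79*(-545*1/812)/26 = (79/26)*(-545/812) = -43055/21112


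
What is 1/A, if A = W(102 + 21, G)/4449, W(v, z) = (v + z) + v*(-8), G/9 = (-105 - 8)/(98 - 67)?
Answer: -45973/9236 ≈ -4.9776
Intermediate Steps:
G = -1017/31 (G = 9*((-105 - 8)/(98 - 67)) = 9*(-113/31) = -1017/31 ≈ -32.806)
W(v, z) = z - 7*v (W(v, z) = (v + z) - 8*v = z - 7*v)
A = -9236/45973 (A = (-1017/31 - 7*(102 + 21))/4449 = (-1017/31 - 7*123)*(1/4449) = (-1017/31 - 861)*(1/4449) = -27708/31*1/4449 = -9236/45973 ≈ -0.20090)
1/A = 1/(-9236/45973) = -45973/9236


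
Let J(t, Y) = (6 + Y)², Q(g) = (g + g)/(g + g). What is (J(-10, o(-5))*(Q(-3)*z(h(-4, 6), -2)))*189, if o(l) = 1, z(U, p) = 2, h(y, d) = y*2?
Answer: 18522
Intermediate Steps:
h(y, d) = 2*y
Q(g) = 1 (Q(g) = (2*g)/((2*g)) = (2*g)*(1/(2*g)) = 1)
(J(-10, o(-5))*(Q(-3)*z(h(-4, 6), -2)))*189 = ((6 + 1)²*(1*2))*189 = (7²*2)*189 = (49*2)*189 = 98*189 = 18522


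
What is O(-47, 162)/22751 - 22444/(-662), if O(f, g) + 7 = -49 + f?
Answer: 255277629/7530581 ≈ 33.899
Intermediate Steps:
O(f, g) = -56 + f (O(f, g) = -7 + (-49 + f) = -56 + f)
O(-47, 162)/22751 - 22444/(-662) = (-56 - 47)/22751 - 22444/(-662) = -103*1/22751 - 22444*(-1/662) = -103/22751 + 11222/331 = 255277629/7530581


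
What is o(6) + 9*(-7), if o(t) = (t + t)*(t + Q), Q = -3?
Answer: -27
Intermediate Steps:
o(t) = 2*t*(-3 + t) (o(t) = (t + t)*(t - 3) = (2*t)*(-3 + t) = 2*t*(-3 + t))
o(6) + 9*(-7) = 2*6*(-3 + 6) + 9*(-7) = 2*6*3 - 63 = 36 - 63 = -27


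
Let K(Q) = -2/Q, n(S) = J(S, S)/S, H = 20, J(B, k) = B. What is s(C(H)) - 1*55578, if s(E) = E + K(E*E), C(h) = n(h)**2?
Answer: -55579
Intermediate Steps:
n(S) = 1 (n(S) = S/S = 1)
C(h) = 1 (C(h) = 1**2 = 1)
s(E) = E - 2/E**2
s(C(H)) - 1*55578 = (1 - 2/1**2) - 1*55578 = (1 - 2*1) - 55578 = (1 - 2) - 55578 = -1 - 55578 = -55579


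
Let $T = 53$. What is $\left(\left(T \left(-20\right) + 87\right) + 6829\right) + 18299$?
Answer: $24155$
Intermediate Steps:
$\left(\left(T \left(-20\right) + 87\right) + 6829\right) + 18299 = \left(\left(53 \left(-20\right) + 87\right) + 6829\right) + 18299 = \left(\left(-1060 + 87\right) + 6829\right) + 18299 = \left(-973 + 6829\right) + 18299 = 5856 + 18299 = 24155$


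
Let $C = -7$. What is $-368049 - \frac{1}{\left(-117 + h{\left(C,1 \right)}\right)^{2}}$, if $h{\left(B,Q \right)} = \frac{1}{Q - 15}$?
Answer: $- \frac{988697757925}{2686321} \approx -3.6805 \cdot 10^{5}$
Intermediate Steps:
$h{\left(B,Q \right)} = \frac{1}{-15 + Q}$
$-368049 - \frac{1}{\left(-117 + h{\left(C,1 \right)}\right)^{2}} = -368049 - \frac{1}{\left(-117 + \frac{1}{-15 + 1}\right)^{2}} = -368049 - \frac{1}{\left(-117 + \frac{1}{-14}\right)^{2}} = -368049 - \frac{1}{\left(-117 - \frac{1}{14}\right)^{2}} = -368049 - \frac{1}{\left(- \frac{1639}{14}\right)^{2}} = -368049 - \frac{1}{\frac{2686321}{196}} = -368049 - \frac{196}{2686321} = - \frac{988697757925}{2686321}$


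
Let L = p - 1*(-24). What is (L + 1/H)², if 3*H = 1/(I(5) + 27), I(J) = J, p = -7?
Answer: 12769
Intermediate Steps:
H = 1/96 (H = 1/(3*(5 + 27)) = (⅓)/32 = (⅓)*(1/32) = 1/96 ≈ 0.010417)
L = 17 (L = -7 - 1*(-24) = -7 + 24 = 17)
(L + 1/H)² = (17 + 1/(1/96))² = (17 + 96)² = 113² = 12769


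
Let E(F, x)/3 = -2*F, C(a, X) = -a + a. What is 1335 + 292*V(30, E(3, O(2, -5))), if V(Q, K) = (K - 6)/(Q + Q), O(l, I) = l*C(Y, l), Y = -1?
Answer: 6091/5 ≈ 1218.2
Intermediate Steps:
C(a, X) = 0
O(l, I) = 0 (O(l, I) = l*0 = 0)
E(F, x) = -6*F (E(F, x) = 3*(-2*F) = -6*F)
V(Q, K) = (-6 + K)/(2*Q) (V(Q, K) = (-6 + K)/((2*Q)) = (-6 + K)*(1/(2*Q)) = (-6 + K)/(2*Q))
1335 + 292*V(30, E(3, O(2, -5))) = 1335 + 292*((1/2)*(-6 - 6*3)/30) = 1335 + 292*((1/2)*(1/30)*(-6 - 18)) = 1335 + 292*((1/2)*(1/30)*(-24)) = 1335 + 292*(-2/5) = 1335 - 584/5 = 6091/5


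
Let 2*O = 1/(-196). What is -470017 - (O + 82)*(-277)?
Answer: -175343053/392 ≈ -4.4730e+5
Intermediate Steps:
O = -1/392 (O = (1/2)/(-196) = (1/2)*(-1/196) = -1/392 ≈ -0.0025510)
-470017 - (O + 82)*(-277) = -470017 - (-1/392 + 82)*(-277) = -470017 - 32143*(-277)/392 = -470017 - 1*(-8903611/392) = -470017 + 8903611/392 = -175343053/392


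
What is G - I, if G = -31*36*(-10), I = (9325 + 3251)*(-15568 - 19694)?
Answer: 443466072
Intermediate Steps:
I = -443454912 (I = 12576*(-35262) = -443454912)
G = 11160 (G = -1116*(-10) = 11160)
G - I = 11160 - 1*(-443454912) = 11160 + 443454912 = 443466072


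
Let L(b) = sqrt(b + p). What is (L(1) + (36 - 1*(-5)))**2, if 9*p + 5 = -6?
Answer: (123 + I*sqrt(2))**2/9 ≈ 1680.8 + 38.655*I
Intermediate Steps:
p = -11/9 (p = -5/9 + (1/9)*(-6) = -5/9 - 2/3 = -11/9 ≈ -1.2222)
L(b) = sqrt(-11/9 + b) (L(b) = sqrt(b - 11/9) = sqrt(-11/9 + b))
(L(1) + (36 - 1*(-5)))**2 = (sqrt(-11 + 9*1)/3 + (36 - 1*(-5)))**2 = (sqrt(-11 + 9)/3 + (36 + 5))**2 = (sqrt(-2)/3 + 41)**2 = ((I*sqrt(2))/3 + 41)**2 = (I*sqrt(2)/3 + 41)**2 = (41 + I*sqrt(2)/3)**2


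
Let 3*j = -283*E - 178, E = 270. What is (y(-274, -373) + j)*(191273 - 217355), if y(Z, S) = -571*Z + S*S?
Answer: -7043539734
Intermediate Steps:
j = -76588/3 (j = (-283*270 - 178)/3 = (-76410 - 178)/3 = (⅓)*(-76588) = -76588/3 ≈ -25529.)
y(Z, S) = S² - 571*Z (y(Z, S) = -571*Z + S² = S² - 571*Z)
(y(-274, -373) + j)*(191273 - 217355) = (((-373)² - 571*(-274)) - 76588/3)*(191273 - 217355) = ((139129 + 156454) - 76588/3)*(-26082) = (295583 - 76588/3)*(-26082) = (810161/3)*(-26082) = -7043539734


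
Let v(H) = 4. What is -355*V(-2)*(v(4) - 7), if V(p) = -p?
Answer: 2130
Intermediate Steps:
-355*V(-2)*(v(4) - 7) = -355*(-1*(-2))*(4 - 7) = -710*(-3) = -355*(-6) = 2130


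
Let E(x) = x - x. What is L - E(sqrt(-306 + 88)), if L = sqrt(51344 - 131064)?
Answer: 2*I*sqrt(19930) ≈ 282.35*I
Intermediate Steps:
E(x) = 0
L = 2*I*sqrt(19930) (L = sqrt(-79720) = 2*I*sqrt(19930) ≈ 282.35*I)
L - E(sqrt(-306 + 88)) = 2*I*sqrt(19930) - 1*0 = 2*I*sqrt(19930) + 0 = 2*I*sqrt(19930)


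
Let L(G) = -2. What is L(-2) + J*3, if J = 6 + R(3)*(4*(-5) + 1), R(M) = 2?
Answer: -98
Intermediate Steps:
J = -32 (J = 6 + 2*(4*(-5) + 1) = 6 + 2*(-20 + 1) = 6 + 2*(-19) = 6 - 38 = -32)
L(-2) + J*3 = -2 - 32*3 = -2 - 96 = -98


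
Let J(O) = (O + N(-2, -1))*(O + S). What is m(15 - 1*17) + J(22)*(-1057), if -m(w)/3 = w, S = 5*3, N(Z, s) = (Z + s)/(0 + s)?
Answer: -977719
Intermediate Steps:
N(Z, s) = (Z + s)/s
S = 15
m(w) = -3*w
J(O) = (3 + O)*(15 + O) (J(O) = (O + (-2 - 1)/(-1))*(O + 15) = (O - 1*(-3))*(15 + O) = (O + 3)*(15 + O) = (3 + O)*(15 + O))
m(15 - 1*17) + J(22)*(-1057) = -3*(15 - 1*17) + (45 + 22² + 18*22)*(-1057) = -3*(15 - 17) + (45 + 484 + 396)*(-1057) = -3*(-2) + 925*(-1057) = 6 - 977725 = -977719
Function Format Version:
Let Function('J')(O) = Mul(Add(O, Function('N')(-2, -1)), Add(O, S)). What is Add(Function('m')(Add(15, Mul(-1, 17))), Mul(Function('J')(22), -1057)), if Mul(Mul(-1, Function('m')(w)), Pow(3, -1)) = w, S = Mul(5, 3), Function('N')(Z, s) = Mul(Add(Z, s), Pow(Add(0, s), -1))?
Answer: -977719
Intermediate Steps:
Function('N')(Z, s) = Mul(Pow(s, -1), Add(Z, s)) (Function('N')(Z, s) = Mul(Add(Z, s), Pow(s, -1)) = Mul(Pow(s, -1), Add(Z, s)))
S = 15
Function('m')(w) = Mul(-3, w)
Function('J')(O) = Mul(Add(3, O), Add(15, O)) (Function('J')(O) = Mul(Add(O, Mul(Pow(-1, -1), Add(-2, -1))), Add(O, 15)) = Mul(Add(O, Mul(-1, -3)), Add(15, O)) = Mul(Add(O, 3), Add(15, O)) = Mul(Add(3, O), Add(15, O)))
Add(Function('m')(Add(15, Mul(-1, 17))), Mul(Function('J')(22), -1057)) = Add(Mul(-3, Add(15, Mul(-1, 17))), Mul(Add(45, Pow(22, 2), Mul(18, 22)), -1057)) = Add(Mul(-3, Add(15, -17)), Mul(Add(45, 484, 396), -1057)) = Add(Mul(-3, -2), Mul(925, -1057)) = Add(6, -977725) = -977719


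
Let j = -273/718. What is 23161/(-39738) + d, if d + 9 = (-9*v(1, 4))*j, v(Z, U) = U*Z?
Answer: 58564255/14265942 ≈ 4.1052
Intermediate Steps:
j = -273/718 (j = -273*1/718 = -273/718 ≈ -0.38022)
d = 1683/359 (d = -9 - 36*(-273/718) = -9 + 4914/359 = 1683/359 ≈ 4.6880)
23161/(-39738) + d = 23161/(-39738) + 1683/359 = 23161*(-1/39738) + 1683/359 = -23161/39738 + 1683/359 = 58564255/14265942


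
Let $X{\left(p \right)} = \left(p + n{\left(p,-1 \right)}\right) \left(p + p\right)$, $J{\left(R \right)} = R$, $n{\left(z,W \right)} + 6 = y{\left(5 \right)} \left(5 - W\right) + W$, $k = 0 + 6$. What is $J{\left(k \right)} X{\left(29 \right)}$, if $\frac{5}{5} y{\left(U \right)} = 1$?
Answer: $9744$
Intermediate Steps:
$k = 6$
$y{\left(U \right)} = 1$
$n{\left(z,W \right)} = -1$ ($n{\left(z,W \right)} = -6 + \left(1 \left(5 - W\right) + W\right) = -6 + \left(\left(5 - W\right) + W\right) = -6 + 5 = -1$)
$X{\left(p \right)} = 2 p \left(-1 + p\right)$ ($X{\left(p \right)} = \left(p - 1\right) \left(p + p\right) = \left(-1 + p\right) 2 p = 2 p \left(-1 + p\right)$)
$J{\left(k \right)} X{\left(29 \right)} = 6 \cdot 2 \cdot 29 \left(-1 + 29\right) = 6 \cdot 2 \cdot 29 \cdot 28 = 6 \cdot 1624 = 9744$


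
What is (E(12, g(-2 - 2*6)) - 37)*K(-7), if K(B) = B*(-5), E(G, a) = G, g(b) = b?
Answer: -875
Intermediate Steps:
K(B) = -5*B
(E(12, g(-2 - 2*6)) - 37)*K(-7) = (12 - 37)*(-5*(-7)) = -25*35 = -875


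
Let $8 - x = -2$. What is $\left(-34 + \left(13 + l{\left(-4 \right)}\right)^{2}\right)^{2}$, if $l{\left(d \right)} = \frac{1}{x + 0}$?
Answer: $\frac{189365121}{10000} \approx 18937.0$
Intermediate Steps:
$x = 10$ ($x = 8 - -2 = 8 + 2 = 10$)
$l{\left(d \right)} = \frac{1}{10}$ ($l{\left(d \right)} = \frac{1}{10 + 0} = \frac{1}{10}$)
$\left(-34 + \left(13 + l{\left(-4 \right)}\right)^{2}\right)^{2} = \left(-34 + \left(13 + \frac{1}{10}\right)^{2}\right)^{2} = \left(-34 + \left(\frac{131}{10}\right)^{2}\right)^{2} = \left(-34 + \frac{17161}{100}\right)^{2} = \left(\frac{13761}{100}\right)^{2} = \frac{189365121}{10000}$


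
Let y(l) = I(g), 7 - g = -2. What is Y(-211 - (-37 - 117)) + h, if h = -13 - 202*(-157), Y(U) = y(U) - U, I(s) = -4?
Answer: 31754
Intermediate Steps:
g = 9 (g = 7 - 1*(-2) = 7 + 2 = 9)
y(l) = -4
Y(U) = -4 - U
h = 31701 (h = -13 + 31714 = 31701)
Y(-211 - (-37 - 117)) + h = (-4 - (-211 - (-37 - 117))) + 31701 = (-4 - (-211 - 1*(-154))) + 31701 = (-4 - (-211 + 154)) + 31701 = (-4 - 1*(-57)) + 31701 = (-4 + 57) + 31701 = 53 + 31701 = 31754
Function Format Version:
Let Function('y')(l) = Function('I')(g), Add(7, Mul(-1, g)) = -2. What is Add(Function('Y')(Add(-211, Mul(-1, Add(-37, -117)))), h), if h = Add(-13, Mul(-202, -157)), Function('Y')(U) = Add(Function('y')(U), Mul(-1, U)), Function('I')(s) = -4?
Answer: 31754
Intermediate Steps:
g = 9 (g = Add(7, Mul(-1, -2)) = Add(7, 2) = 9)
Function('y')(l) = -4
Function('Y')(U) = Add(-4, Mul(-1, U))
h = 31701 (h = Add(-13, 31714) = 31701)
Add(Function('Y')(Add(-211, Mul(-1, Add(-37, -117)))), h) = Add(Add(-4, Mul(-1, Add(-211, Mul(-1, Add(-37, -117))))), 31701) = Add(Add(-4, Mul(-1, Add(-211, Mul(-1, -154)))), 31701) = Add(Add(-4, Mul(-1, Add(-211, 154))), 31701) = Add(Add(-4, Mul(-1, -57)), 31701) = Add(Add(-4, 57), 31701) = Add(53, 31701) = 31754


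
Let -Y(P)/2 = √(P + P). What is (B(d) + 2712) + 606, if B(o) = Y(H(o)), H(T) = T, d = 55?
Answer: 3318 - 2*√110 ≈ 3297.0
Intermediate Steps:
Y(P) = -2*√2*√P (Y(P) = -2*√(P + P) = -2*√2*√P)
B(o) = -2*√2*√o
(B(d) + 2712) + 606 = (-2*√2*√55 + 2712) + 606 = (-2*√110 + 2712) + 606 = (2712 - 2*√110) + 606 = 3318 - 2*√110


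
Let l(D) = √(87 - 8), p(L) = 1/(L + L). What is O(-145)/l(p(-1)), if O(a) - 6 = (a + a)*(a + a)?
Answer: 84106*√79/79 ≈ 9462.7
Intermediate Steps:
O(a) = 6 + 4*a² (O(a) = 6 + (a + a)*(a + a) = 6 + (2*a)*(2*a) = 6 + 4*a²)
p(L) = 1/(2*L)
l(D) = √79
O(-145)/l(p(-1)) = (6 + 4*(-145)²)/(√79) = (6 + 4*21025)*(√79/79) = (6 + 84100)*(√79/79) = 84106*(√79/79) = 84106*√79/79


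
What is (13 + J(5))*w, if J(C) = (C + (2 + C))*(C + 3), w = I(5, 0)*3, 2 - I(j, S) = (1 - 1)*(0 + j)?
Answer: 654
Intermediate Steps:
I(j, S) = 2 (I(j, S) = 2 - (1 - 1)*(0 + j) = 2 - 0*j = 2 - 1*0 = 2 + 0 = 2)
w = 6 (w = 2*3 = 6)
J(C) = (2 + 2*C)*(3 + C)
(13 + J(5))*w = (13 + (6 + 2*5² + 8*5))*6 = (13 + (6 + 2*25 + 40))*6 = (13 + (6 + 50 + 40))*6 = (13 + 96)*6 = 109*6 = 654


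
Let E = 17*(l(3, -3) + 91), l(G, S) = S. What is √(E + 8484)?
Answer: 2*√2495 ≈ 99.900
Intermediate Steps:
E = 1496 (E = 17*(-3 + 91) = 17*88 = 1496)
√(E + 8484) = √(1496 + 8484) = √9980 = 2*√2495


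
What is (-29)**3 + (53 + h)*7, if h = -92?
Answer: -24662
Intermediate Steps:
(-29)**3 + (53 + h)*7 = (-29)**3 + (53 - 92)*7 = -24389 - 39*7 = -24389 - 273 = -24662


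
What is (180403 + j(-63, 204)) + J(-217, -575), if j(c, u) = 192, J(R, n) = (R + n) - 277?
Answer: 179526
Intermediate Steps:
J(R, n) = -277 + R + n
(180403 + j(-63, 204)) + J(-217, -575) = (180403 + 192) + (-277 - 217 - 575) = 180595 - 1069 = 179526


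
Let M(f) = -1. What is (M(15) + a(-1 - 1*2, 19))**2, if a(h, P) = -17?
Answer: 324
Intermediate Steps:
(M(15) + a(-1 - 1*2, 19))**2 = (-1 - 17)**2 = (-18)**2 = 324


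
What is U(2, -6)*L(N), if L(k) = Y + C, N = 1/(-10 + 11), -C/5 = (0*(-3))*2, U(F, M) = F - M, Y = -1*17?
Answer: -136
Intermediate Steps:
Y = -17
C = 0 (C = -5*0*(-3)*2 = -0*2 = -5*0 = 0)
N = 1 (N = 1/1 = 1)
L(k) = -17 (L(k) = -17 + 0 = -17)
U(2, -6)*L(N) = (2 - 1*(-6))*(-17) = (2 + 6)*(-17) = 8*(-17) = -136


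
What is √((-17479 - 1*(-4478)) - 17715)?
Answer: 2*I*√7679 ≈ 175.26*I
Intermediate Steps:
√((-17479 - 1*(-4478)) - 17715) = √((-17479 + 4478) - 17715) = √(-13001 - 17715) = √(-30716) = 2*I*√7679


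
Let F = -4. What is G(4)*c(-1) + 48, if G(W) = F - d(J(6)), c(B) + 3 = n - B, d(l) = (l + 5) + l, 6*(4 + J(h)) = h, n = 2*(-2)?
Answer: 66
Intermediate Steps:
n = -4
J(h) = -4 + h/6
d(l) = 5 + 2*l (d(l) = (5 + l) + l = 5 + 2*l)
c(B) = -7 - B (c(B) = -3 + (-4 - B) = -7 - B)
G(W) = -3 (G(W) = -4 - (5 + 2*(-4 + (⅙)*6)) = -4 - (5 + 2*(-4 + 1)) = -4 - (5 + 2*(-3)) = -4 - (5 - 6) = -4 - 1*(-1) = -4 + 1 = -3)
G(4)*c(-1) + 48 = -3*(-7 - 1*(-1)) + 48 = -3*(-7 + 1) + 48 = -3*(-6) + 48 = 18 + 48 = 66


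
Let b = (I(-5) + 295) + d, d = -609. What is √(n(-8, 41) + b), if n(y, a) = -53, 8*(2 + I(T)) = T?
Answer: I*√5914/4 ≈ 19.226*I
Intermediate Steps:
I(T) = -2 + T/8
b = -2533/8 (b = ((-2 + (⅛)*(-5)) + 295) - 609 = ((-2 - 5/8) + 295) - 609 = (-21/8 + 295) - 609 = 2339/8 - 609 = -2533/8 ≈ -316.63)
√(n(-8, 41) + b) = √(-53 - 2533/8) = √(-2957/8) = I*√5914/4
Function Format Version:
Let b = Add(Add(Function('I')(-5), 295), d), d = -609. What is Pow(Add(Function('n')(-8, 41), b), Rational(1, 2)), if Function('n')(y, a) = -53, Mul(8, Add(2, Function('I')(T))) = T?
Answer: Mul(Rational(1, 4), I, Pow(5914, Rational(1, 2))) ≈ Mul(19.226, I)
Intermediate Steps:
Function('I')(T) = Add(-2, Mul(Rational(1, 8), T))
b = Rational(-2533, 8) (b = Add(Add(Add(-2, Mul(Rational(1, 8), -5)), 295), -609) = Add(Add(Add(-2, Rational(-5, 8)), 295), -609) = Add(Add(Rational(-21, 8), 295), -609) = Add(Rational(2339, 8), -609) = Rational(-2533, 8) ≈ -316.63)
Pow(Add(Function('n')(-8, 41), b), Rational(1, 2)) = Pow(Add(-53, Rational(-2533, 8)), Rational(1, 2)) = Pow(Rational(-2957, 8), Rational(1, 2)) = Mul(Rational(1, 4), I, Pow(5914, Rational(1, 2)))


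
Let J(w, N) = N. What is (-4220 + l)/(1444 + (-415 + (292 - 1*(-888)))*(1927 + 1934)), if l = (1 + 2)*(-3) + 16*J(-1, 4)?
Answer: -4165/2955109 ≈ -0.0014094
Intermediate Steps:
l = 55 (l = (1 + 2)*(-3) + 16*4 = 3*(-3) + 64 = -9 + 64 = 55)
(-4220 + l)/(1444 + (-415 + (292 - 1*(-888)))*(1927 + 1934)) = (-4220 + 55)/(1444 + (-415 + (292 - 1*(-888)))*(1927 + 1934)) = -4165/(1444 + (-415 + (292 + 888))*3861) = -4165/(1444 + (-415 + 1180)*3861) = -4165/(1444 + 765*3861) = -4165/(1444 + 2953665) = -4165/2955109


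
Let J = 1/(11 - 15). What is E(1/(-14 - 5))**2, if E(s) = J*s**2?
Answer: 1/2085136 ≈ 4.7958e-7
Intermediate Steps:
J = -1/4 (J = 1/(-4) = -1/4 ≈ -0.25000)
E(s) = -s**2/4
E(1/(-14 - 5))**2 = (-1/(4*(-14 - 5)**2))**2 = (-(1/(-19))**2/4)**2 = (-(-1/19)**2/4)**2 = (-1/4*1/361)**2 = (-1/1444)**2 = 1/2085136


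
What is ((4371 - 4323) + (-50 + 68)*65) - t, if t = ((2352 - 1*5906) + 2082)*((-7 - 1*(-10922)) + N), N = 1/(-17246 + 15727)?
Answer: 24407439390/1519 ≈ 1.6068e+7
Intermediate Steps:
N = -1/1519 (N = 1/(-1519) = -1/1519 ≈ -0.00065833)
t = -24405589248/1519 (t = ((2352 - 1*5906) + 2082)*((-7 - 1*(-10922)) - 1/1519) = ((2352 - 5906) + 2082)*((-7 + 10922) - 1/1519) = (-3554 + 2082)*(10915 - 1/1519) = -1472*16579884/1519 = -24405589248/1519 ≈ -1.6067e+7)
((4371 - 4323) + (-50 + 68)*65) - t = ((4371 - 4323) + (-50 + 68)*65) - 1*(-24405589248/1519) = (48 + 18*65) + 24405589248/1519 = (48 + 1170) + 24405589248/1519 = 1218 + 24405589248/1519 = 24407439390/1519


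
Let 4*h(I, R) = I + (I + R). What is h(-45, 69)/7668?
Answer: -7/10224 ≈ -0.00068466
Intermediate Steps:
h(I, R) = I/2 + R/4 (h(I, R) = (I + (I + R))/4 = (R + 2*I)/4 = I/2 + R/4)
h(-45, 69)/7668 = ((½)*(-45) + (¼)*69)/7668 = (-45/2 + 69/4)*(1/7668) = -21/4*1/7668 = -7/10224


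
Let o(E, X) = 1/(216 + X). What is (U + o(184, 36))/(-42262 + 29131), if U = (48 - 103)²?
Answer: -762301/3309012 ≈ -0.23037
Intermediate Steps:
U = 3025 (U = (-55)² = 3025)
(U + o(184, 36))/(-42262 + 29131) = (3025 + 1/(216 + 36))/(-42262 + 29131) = (3025 + 1/252)/(-13131) = (3025 + 1/252)*(-1/13131) = (762301/252)*(-1/13131) = -762301/3309012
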